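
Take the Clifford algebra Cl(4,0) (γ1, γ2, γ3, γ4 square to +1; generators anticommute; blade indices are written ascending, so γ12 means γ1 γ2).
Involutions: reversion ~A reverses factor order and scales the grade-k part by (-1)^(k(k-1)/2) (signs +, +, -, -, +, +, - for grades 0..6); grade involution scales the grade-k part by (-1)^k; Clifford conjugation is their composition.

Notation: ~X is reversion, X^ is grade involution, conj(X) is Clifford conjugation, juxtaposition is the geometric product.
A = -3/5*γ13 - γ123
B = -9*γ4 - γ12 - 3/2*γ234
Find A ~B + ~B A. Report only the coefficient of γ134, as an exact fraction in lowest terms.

first term: γ3 + 3/2*γ14 - 3/5*γ23 + 9/10*γ124 + 27/5*γ134 + 9*γ1234
second term: γ3 - 3/2*γ14 + 3/5*γ23 - 9/10*γ124 + 27/5*γ134 - 9*γ1234
Answer: 54/5


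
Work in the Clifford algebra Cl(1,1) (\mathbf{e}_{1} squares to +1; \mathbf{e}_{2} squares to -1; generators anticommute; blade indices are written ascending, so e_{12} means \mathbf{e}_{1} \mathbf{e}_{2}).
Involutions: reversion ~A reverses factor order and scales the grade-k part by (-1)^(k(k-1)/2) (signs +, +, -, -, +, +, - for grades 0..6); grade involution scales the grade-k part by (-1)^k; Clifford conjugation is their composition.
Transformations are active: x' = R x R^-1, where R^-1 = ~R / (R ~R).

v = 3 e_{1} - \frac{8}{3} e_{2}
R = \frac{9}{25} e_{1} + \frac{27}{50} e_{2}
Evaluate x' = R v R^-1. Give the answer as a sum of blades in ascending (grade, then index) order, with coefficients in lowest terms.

~R = \frac{9}{25} e_{1} + \frac{27}{50} e_{2}, and R ~R = -\frac{81}{500}, so R^-1 = ~R / (-\frac{81}{500}).
R v = \frac{63}{25} - \frac{129}{50} e_{12}
Answer: -\frac{71}{5} e_{1} - \frac{212}{15} e_{2}


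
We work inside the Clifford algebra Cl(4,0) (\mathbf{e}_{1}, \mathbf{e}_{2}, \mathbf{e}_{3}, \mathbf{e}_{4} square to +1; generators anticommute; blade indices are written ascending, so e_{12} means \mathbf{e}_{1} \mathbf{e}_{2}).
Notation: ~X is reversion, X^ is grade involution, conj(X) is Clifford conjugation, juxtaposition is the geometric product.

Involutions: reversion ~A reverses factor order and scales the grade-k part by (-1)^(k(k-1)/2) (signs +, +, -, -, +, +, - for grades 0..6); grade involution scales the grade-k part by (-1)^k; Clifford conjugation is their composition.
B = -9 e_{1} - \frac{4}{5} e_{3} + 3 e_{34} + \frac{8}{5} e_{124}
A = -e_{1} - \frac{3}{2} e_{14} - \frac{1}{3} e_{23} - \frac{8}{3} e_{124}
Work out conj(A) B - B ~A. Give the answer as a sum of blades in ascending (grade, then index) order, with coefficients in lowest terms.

first term: -\frac{71}{15} + \frac{32}{15} e_{2} + \frac{27}{2} e_{4} - \frac{53}{10} e_{13} + \frac{133}{5} e_{24} + 5 e_{123} + \frac{11}{3} e_{134} - \frac{32}{15} e_{1234}
second term: \frac{71}{15} + \frac{8}{3} e_{2} - \frac{27}{2} e_{4} + \frac{37}{10} e_{13} - \frac{133}{5} e_{24} + 5 e_{123} - \frac{19}{15} e_{134} - \frac{32}{15} e_{1234}
Answer: -\frac{142}{15} - \frac{8}{15} e_{2} + 27 e_{4} - 9 e_{13} + \frac{266}{5} e_{24} + \frac{74}{15} e_{134}


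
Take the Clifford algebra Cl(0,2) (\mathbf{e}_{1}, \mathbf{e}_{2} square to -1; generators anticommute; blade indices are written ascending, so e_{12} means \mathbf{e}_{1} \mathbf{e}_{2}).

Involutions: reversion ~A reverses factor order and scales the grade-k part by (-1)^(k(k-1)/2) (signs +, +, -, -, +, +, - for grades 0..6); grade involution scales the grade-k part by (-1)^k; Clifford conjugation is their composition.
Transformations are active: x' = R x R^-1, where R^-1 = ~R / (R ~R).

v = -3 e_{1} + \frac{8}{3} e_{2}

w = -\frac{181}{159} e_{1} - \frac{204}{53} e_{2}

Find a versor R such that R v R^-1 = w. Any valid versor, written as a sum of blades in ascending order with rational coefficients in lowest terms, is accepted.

R = v + w = -\frac{658}{159} e_{1} - \frac{188}{159} e_{2} works: the equal norms (-\frac{145}{9}) guarantee its sandwich swaps v into w.
Answer: -\frac{658}{159} e_{1} - \frac{188}{159} e_{2}


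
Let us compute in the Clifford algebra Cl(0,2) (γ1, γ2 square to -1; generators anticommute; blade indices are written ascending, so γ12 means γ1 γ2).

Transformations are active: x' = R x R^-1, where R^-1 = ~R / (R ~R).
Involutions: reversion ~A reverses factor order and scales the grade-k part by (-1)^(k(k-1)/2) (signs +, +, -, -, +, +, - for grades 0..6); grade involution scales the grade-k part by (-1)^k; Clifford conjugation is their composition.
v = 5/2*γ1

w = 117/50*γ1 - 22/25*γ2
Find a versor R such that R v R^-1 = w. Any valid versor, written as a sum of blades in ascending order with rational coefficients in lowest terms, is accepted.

Sketch: the shared square -25/4 makes R = v + w = 121/25*γ1 - 22/25*γ2 the natural versor; its sandwich fixes that direction, negates (v - w)/2, and sends v to w.
Answer: 121/25*γ1 - 22/25*γ2


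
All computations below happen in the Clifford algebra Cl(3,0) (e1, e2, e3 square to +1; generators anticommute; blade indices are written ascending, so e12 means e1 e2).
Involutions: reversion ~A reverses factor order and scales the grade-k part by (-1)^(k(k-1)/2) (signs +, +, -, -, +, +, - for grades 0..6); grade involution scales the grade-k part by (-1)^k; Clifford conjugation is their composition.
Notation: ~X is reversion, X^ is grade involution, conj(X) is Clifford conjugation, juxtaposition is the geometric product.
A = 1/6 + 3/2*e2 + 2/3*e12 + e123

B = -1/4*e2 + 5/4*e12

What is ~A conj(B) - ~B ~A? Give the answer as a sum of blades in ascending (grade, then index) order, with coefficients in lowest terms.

first term: -11/24 + 41/24*e1 + 1/24*e2 - 5/4*e3 - 5/24*e12 + 1/4*e13
second term: -29/24 - 49/24*e1 - 1/24*e2 - 5/4*e3 - 5/24*e12 - 1/4*e13
Answer: 3/4 + 15/4*e1 + 1/12*e2 + 1/2*e13


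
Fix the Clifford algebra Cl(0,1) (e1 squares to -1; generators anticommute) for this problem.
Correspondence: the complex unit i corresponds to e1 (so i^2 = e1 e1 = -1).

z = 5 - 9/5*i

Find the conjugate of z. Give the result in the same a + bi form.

In blades: z = 5 - 9/5*e1.
Conjugation here is Clifford conjugation: the scalar is fixed and the grade-1 and grade-2 blades all flip sign, giving 5 + 9/5*e1; translating back:
Answer: 5 + 9/5*i


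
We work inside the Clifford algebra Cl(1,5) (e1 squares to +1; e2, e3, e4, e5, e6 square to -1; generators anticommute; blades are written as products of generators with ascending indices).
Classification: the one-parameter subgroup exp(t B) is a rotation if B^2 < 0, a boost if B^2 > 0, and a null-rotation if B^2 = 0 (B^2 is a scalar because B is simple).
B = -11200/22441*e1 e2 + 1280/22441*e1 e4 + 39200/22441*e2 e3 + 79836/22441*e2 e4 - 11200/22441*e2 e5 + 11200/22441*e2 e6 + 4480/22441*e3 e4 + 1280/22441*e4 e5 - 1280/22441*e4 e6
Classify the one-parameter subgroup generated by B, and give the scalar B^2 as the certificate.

B^2 term by term: the squares give (-11200/22441)^2*(e1 e2)^2 + (1280/22441)^2*(e1 e4)^2 + (39200/22441)^2*(e2 e3)^2 + (79836/22441)^2*(e2 e4)^2 + (-11200/22441)^2*(e2 e5)^2 + (11200/22441)^2*(e2 e6)^2 + (4480/22441)^2*(e3 e4)^2 + (1280/22441)^2*(e4 e5)^2 + (-1280/22441)^2*(e4 e6)^2 = 125440000/503598481*(+1) + 1638400/503598481*(+1) + 1536640000/503598481*(-1) + 6373786896/503598481*(-1) + 125440000/503598481*(-1) + 125440000/503598481*(-1) + 20070400/503598481*(-1) + 1638400/503598481*(-1) + 1638400/503598481*(-1) = -16 (each basis 2-blade squares to minus the product of its generators' squares); cross terms between blades sharing an index anticommute and cancel; the commuting (index-disjoint) pairs give grade-4 terms 2*c*c'*(blade product), which cancel blade by blade — e1 e2 e3 e4: -100352000/503598481 + 100352000/503598481 = 0; e1 e2 e4 e5: -28672000/503598481 + 28672000/503598481 = 0; e1 e2 e4 e6: 28672000/503598481 - 28672000/503598481 = 0; e2 e3 e4 e5: 100352000/503598481 - 100352000/503598481 = 0; e2 e3 e4 e6: -100352000/503598481 + 100352000/503598481 = 0; e2 e4 e5 e6: -28672000/503598481 + 28672000/503598481 = 0 — confirming B is simple. So B^2 = -16.
Answer: rotation, certificate B^2 = -16. Note: conjugating B changes its blade decomposition but never the scalar B^2 = -16, whose sign settles the classification.


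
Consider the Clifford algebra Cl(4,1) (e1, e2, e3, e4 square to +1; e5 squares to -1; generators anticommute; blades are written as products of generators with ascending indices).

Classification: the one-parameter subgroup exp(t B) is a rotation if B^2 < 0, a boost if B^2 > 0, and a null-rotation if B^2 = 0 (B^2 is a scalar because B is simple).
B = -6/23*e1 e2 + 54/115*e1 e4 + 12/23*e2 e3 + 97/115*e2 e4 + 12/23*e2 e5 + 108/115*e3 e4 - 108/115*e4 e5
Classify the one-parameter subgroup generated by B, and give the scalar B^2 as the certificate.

B^2 term by term: the squares give (-6/23)^2*(e1 e2)^2 + (54/115)^2*(e1 e4)^2 + (12/23)^2*(e2 e3)^2 + (97/115)^2*(e2 e4)^2 + (12/23)^2*(e2 e5)^2 + (108/115)^2*(e3 e4)^2 + (-108/115)^2*(e4 e5)^2 = 36/529*(-1) + 2916/13225*(-1) + 144/529*(-1) + 9409/13225*(-1) + 144/529*(+1) + 11664/13225*(-1) + 11664/13225*(+1) = -1 (each basis 2-blade squares to minus the product of its generators' squares); cross terms between blades sharing an index anticommute and cancel; the commuting (index-disjoint) pairs give grade-4 terms 2*c*c'*(blade product), which cancel blade by blade — e1 e2 e3 e4: -1296/2645 + 1296/2645 = 0; e1 e2 e4 e5: 1296/2645 - 1296/2645 = 0; e2 e3 e4 e5: -2592/2645 + 2592/2645 = 0 — confirming B is simple. So B^2 = -1.
Answer: rotation, certificate B^2 = -1. The class reads off the invariant scalar -1 directly.


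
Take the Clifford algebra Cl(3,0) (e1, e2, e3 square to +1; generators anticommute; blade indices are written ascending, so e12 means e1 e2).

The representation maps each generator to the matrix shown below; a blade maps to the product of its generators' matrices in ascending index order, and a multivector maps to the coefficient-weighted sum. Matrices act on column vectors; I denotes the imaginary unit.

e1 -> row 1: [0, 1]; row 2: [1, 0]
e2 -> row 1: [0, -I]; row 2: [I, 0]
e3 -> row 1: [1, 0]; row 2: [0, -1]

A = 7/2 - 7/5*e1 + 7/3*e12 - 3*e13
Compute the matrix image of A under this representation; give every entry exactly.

Bivector images (products of the table entries): rho(e12) = rho(e1)rho(e2) = row 1: [I, 0]; row 2: [0, -I]; rho(e13) = rho(e1)rho(e3) = row 1: [0, -1]; row 2: [1, 0].
M = (7/2)*1 + (-7/5)*rho(e1) + (7/3)*rho(e12) + (-3)*rho(e13), summed entrywise (1 is the identity matrix):
Answer: row 1: [7/2 + 7*I/3, 8/5]; row 2: [-22/5, 7/2 - 7*I/3]


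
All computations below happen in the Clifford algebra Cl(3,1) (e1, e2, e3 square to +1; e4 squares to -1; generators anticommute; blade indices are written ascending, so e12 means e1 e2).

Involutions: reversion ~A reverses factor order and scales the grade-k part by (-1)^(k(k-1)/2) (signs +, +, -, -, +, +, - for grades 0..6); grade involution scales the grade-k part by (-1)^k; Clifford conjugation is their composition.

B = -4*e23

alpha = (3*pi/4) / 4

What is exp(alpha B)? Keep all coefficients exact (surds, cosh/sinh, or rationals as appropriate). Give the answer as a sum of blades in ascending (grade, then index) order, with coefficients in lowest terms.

B^2 = (-4)^2*(e23)^2 = 16*(-1) = -16 (a basis 2-blade squares to minus the product of its generators' squares).
B^2 = -16 — the negative square puts this in the circular regime; l = 4, alpha*l = 3*pi/4, so exp(alpha B) = cos(3*pi/4) + (sin(3*pi/4)/4)*B = -sqrt(2)/2 + (sqrt(2)/8)*B.
Answer: -sqrt(2)/2 - sqrt(2)/2*e23


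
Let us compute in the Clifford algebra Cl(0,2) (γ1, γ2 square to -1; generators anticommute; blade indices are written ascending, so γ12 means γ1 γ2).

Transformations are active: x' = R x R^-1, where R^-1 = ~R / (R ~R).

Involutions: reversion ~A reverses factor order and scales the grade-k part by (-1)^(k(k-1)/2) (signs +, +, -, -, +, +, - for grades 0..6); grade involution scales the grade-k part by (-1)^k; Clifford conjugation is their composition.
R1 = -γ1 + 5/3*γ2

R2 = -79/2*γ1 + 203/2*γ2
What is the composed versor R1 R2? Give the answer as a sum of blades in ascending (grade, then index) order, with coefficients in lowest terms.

Distribute over the terms of R1 (each basis-blade product reordered to ascending indices, repeated generators contracted through their squares):
(-γ1) R2 = -79/2 - 203/2*γ12
(5/3*γ2) R2 = -1015/6 + 395/6*γ12
Summing the partial products and collecting blades:
Answer: -626/3 - 107/3*γ12


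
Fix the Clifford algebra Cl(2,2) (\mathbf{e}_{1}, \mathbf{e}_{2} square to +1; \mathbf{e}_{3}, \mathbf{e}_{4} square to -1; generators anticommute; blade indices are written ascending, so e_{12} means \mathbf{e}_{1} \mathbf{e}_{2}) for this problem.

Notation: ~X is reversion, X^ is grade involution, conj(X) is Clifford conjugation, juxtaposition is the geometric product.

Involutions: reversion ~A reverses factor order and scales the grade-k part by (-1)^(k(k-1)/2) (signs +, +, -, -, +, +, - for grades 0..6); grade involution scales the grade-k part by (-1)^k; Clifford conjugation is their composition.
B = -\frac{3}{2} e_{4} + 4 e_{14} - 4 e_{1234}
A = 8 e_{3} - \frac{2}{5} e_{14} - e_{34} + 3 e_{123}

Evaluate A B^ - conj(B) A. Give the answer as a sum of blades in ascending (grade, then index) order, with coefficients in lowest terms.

first term: -\frac{8}{5} + \frac{3}{5} e_{1} + \frac{3}{2} e_{3} - 12 e_{4} - 4 e_{12} + 4 e_{13} + \frac{8}{5} e_{23} + 12 e_{34} + 32 e_{124} - 32 e_{134} + 12 e_{234} + \frac{9}{2} e_{1234}
second term: \frac{8}{5} - \frac{3}{5} e_{1} - \frac{3}{2} e_{3} + 12 e_{4} - 4 e_{12} + 4 e_{13} + \frac{8}{5} e_{23} - 12 e_{34} - 32 e_{124} + 32 e_{134} + 12 e_{234} - \frac{9}{2} e_{1234}
Answer: -\frac{16}{5} + \frac{6}{5} e_{1} + 3 e_{3} - 24 e_{4} + 24 e_{34} + 64 e_{124} - 64 e_{134} + 9 e_{1234}


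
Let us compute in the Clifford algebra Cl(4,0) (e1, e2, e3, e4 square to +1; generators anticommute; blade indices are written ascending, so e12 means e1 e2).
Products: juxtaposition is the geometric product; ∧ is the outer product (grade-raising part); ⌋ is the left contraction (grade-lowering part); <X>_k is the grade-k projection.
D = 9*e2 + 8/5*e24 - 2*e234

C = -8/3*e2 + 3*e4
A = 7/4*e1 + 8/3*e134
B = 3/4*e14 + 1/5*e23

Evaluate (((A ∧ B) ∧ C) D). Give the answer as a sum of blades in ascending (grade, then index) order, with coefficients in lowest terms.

step 1: 7/20*e123
step 2: 21/20*e1234
step 3: 21/10*e1 + 42/25*e13 + 189/20*e134
Answer: 21/10*e1 + 42/25*e13 + 189/20*e134


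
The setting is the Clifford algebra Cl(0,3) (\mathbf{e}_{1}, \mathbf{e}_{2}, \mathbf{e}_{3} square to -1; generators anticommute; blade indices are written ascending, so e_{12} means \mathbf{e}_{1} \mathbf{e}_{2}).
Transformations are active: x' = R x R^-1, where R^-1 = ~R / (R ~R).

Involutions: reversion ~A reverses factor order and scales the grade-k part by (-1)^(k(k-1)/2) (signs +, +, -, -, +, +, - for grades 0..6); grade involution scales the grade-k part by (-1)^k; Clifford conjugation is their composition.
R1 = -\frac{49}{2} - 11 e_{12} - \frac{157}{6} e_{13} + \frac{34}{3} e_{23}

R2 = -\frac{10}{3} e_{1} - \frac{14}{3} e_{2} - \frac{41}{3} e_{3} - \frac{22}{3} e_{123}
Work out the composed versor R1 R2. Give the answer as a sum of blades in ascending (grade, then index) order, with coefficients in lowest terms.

Distribute over the terms of R1 (each basis-blade product reordered to ascending indices, repeated generators contracted through their squares):
(-\frac{49}{2}) R2 = \frac{245}{3} e_{1} + \frac{343}{3} e_{2} + \frac{2009}{6} e_{3} + \frac{539}{3} e_{123}
(-11 e_{12}) R2 = -\frac{154}{3} e_{1} + \frac{110}{3} e_{2} - \frac{242}{3} e_{3} + \frac{451}{3} e_{123}
(-\frac{157}{6} e_{13}) R2 = -\frac{6437}{18} e_{1} + \frac{1727}{9} e_{2} + \frac{785}{9} e_{3} - \frac{1099}{9} e_{123}
(\frac{34}{3} e_{23}) R2 = \frac{748}{9} e_{1} + \frac{1394}{9} e_{2} - \frac{476}{9} e_{3} - \frac{340}{9} e_{123}
Summing the partial products and collecting blades:
Answer: -\frac{1465}{6} e_{1} + \frac{4480}{9} e_{2} + \frac{577}{2} e_{3} + \frac{1531}{9} e_{123}


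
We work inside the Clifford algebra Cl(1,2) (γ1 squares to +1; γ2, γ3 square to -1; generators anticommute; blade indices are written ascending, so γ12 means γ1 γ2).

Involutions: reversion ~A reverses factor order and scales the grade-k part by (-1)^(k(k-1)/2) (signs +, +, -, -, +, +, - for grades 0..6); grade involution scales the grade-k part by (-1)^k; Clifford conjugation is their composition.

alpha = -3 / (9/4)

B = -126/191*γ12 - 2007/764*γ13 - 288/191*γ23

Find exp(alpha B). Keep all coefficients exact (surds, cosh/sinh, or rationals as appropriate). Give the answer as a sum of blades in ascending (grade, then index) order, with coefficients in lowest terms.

B^2 term by term: the squares give (-126/191)^2*(γ12)^2 + (-2007/764)^2*(γ13)^2 + (-288/191)^2*(γ23)^2 = 15876/36481*(+1) + 4028049/583696*(+1) + 82944/36481*(-1) = 81/16 (each basis 2-blade squares to minus the product of its generators' squares); cross terms between blades sharing an index anticommute and cancel. So B^2 = 81/16.
B^2 = 81/16 — hyperbolic case — the even/odd split gives cosh and sinh: l = 9/4, alpha*l = -3, so exp(alpha B) = cosh(-3) + (sinh(-3)/(9/4))*B = cosh(3) + (-4*sinh(3)/9)*B.
Answer: cosh(3) + 56*sinh(3)/191*γ12 + 223*sinh(3)/191*γ13 + 128*sinh(3)/191*γ23


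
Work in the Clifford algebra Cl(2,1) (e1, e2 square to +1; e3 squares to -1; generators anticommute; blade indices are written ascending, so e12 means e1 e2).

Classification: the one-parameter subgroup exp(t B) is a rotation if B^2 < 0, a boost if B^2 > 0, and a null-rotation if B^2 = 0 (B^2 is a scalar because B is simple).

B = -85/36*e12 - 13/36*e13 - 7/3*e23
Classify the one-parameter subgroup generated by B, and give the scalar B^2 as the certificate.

B^2 term by term: the squares give (-85/36)^2*(e12)^2 + (-13/36)^2*(e13)^2 + (-7/3)^2*(e23)^2 = 7225/1296*(-1) + 169/1296*(+1) + 49/9*(+1) = 0 (each basis 2-blade squares to minus the product of its generators' squares); cross terms between blades sharing an index anticommute and cancel. So B^2 = 0.
Answer: null-rotation, certificate B^2 = 0. No conjugation can change B^2 = 0; the sign gives the class.


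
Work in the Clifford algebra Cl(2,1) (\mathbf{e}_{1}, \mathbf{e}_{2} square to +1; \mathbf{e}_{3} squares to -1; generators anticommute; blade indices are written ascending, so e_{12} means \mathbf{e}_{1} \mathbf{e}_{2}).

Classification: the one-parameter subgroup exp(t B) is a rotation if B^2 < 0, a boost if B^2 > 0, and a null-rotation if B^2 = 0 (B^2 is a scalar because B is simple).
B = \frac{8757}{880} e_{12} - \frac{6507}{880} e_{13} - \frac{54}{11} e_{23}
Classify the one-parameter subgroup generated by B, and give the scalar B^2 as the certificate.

B^2 term by term: the squares give (\frac{8757}{880})^2*(e_{12})^2 + (-\frac{6507}{880})^2*(e_{13})^2 + (-\frac{54}{11})^2*(e_{23})^2 = \frac{76685049}{774400}*(-1) + \frac{42341049}{774400}*(+1) + \frac{2916}{121}*(+1) = -\frac{81}{4} (each basis 2-blade squares to minus the product of its generators' squares); cross terms between blades sharing an index anticommute and cancel. So B^2 = -\frac{81}{4}.
Answer: rotation, certificate B^2 = -\frac{81}{4}. Note: conjugating B changes its blade decomposition but never the scalar B^2 = -\frac{81}{4}, whose sign settles the classification.


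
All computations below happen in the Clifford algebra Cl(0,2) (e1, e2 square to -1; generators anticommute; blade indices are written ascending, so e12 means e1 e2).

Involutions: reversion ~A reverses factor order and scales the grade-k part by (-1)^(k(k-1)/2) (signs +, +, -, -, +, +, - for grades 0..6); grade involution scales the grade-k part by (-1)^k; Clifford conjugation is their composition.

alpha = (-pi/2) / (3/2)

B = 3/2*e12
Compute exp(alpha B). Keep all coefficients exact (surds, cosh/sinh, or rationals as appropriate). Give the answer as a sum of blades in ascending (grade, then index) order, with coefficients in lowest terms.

B^2 = (3/2)^2*(e12)^2 = 9/4*(-1) = -9/4 (a basis 2-blade squares to minus the product of its generators' squares).
B^2 = -9/4 — since the square is negative, the closed form is circular: l = 3/2, alpha*l = -pi/2, so exp(alpha B) = cos(-pi/2) + (sin(-pi/2)/(3/2))*B = 0 + (-2/3)*B.
Answer: -e12


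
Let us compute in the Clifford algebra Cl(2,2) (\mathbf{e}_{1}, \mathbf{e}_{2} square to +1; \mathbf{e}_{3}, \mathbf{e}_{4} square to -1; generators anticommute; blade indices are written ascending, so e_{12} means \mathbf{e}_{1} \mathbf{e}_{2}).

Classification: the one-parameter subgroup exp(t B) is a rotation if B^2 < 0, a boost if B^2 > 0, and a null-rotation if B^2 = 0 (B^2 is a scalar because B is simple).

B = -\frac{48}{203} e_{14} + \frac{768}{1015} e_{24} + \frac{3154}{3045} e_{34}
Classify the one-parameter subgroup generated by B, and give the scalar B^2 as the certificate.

B^2 term by term: the squares give (-\frac{48}{203})^2*(e_{14})^2 + (\frac{768}{1015})^2*(e_{24})^2 + (\frac{3154}{3045})^2*(e_{34})^2 = \frac{2304}{41209}*(+1) + \frac{589824}{1030225}*(+1) + \frac{9947716}{9272025}*(-1) = -\frac{4}{9} (each basis 2-blade squares to minus the product of its generators' squares); cross terms between blades sharing an index anticommute and cancel. So B^2 = -\frac{4}{9}.
Answer: rotation, certificate B^2 = -\frac{4}{9}. B^2 = -\frac{4}{9} is basis-independent, so its sign is the whole story.


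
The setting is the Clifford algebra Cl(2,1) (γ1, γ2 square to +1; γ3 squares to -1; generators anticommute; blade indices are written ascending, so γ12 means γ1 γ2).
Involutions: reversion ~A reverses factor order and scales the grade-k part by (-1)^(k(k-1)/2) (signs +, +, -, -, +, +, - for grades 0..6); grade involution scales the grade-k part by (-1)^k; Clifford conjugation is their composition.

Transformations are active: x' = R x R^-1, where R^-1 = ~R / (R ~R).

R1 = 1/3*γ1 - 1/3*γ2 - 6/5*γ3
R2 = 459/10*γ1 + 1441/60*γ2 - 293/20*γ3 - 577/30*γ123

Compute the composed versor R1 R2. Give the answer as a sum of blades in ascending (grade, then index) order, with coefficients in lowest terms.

Distribute over the terms of R1 (each basis-blade product reordered to ascending indices, repeated generators contracted through their squares):
(1/3*γ1) R2 = 153/10 + 1441/180*γ12 - 293/60*γ13 - 577/90*γ23
(-1/3*γ2) R2 = -1441/180 + 153/10*γ12 - 577/90*γ13 + 293/60*γ23
(-6/5*γ3) R2 = -879/50 - 577/25*γ12 + 1377/25*γ13 + 1441/50*γ23
Summing the partial products and collecting blades:
Answer: -9257/900 + 203/900*γ12 + 39407/900*γ13 + 24563/900*γ23


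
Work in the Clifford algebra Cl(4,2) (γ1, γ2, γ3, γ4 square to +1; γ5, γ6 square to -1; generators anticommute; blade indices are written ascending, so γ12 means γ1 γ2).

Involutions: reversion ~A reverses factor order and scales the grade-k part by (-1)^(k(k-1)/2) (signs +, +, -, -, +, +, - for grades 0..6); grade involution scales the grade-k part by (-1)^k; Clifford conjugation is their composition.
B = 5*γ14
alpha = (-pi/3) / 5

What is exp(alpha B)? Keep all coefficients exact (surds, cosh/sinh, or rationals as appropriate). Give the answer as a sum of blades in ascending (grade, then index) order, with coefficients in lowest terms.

B^2 = (5)^2*(γ14)^2 = 25*(-1) = -25 (a basis 2-blade squares to minus the product of its generators' squares).
B^2 = -25 — the series telescopes trigonometrically here: l = 5, alpha*l = -pi/3, so exp(alpha B) = cos(-pi/3) + (sin(-pi/3)/5)*B = 1/2 + (-sqrt(3)/10)*B.
Answer: 1/2 - sqrt(3)/2*γ14


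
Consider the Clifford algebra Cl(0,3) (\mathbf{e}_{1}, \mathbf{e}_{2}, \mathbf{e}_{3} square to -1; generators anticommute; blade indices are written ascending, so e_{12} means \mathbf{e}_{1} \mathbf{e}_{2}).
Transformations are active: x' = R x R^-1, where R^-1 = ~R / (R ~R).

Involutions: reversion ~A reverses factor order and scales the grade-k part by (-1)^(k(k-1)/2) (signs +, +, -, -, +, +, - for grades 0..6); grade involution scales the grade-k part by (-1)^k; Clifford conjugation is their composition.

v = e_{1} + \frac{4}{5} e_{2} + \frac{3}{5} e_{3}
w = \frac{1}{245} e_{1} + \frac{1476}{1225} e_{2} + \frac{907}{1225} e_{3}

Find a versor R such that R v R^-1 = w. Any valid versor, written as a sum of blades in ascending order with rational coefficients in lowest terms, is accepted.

R = v + w = \frac{246}{245} e_{1} + \frac{2456}{1225} e_{2} + \frac{1642}{1225} e_{3} works: the equal norms (-2) guarantee its sandwich swaps v into w.
Answer: \frac{246}{245} e_{1} + \frac{2456}{1225} e_{2} + \frac{1642}{1225} e_{3}


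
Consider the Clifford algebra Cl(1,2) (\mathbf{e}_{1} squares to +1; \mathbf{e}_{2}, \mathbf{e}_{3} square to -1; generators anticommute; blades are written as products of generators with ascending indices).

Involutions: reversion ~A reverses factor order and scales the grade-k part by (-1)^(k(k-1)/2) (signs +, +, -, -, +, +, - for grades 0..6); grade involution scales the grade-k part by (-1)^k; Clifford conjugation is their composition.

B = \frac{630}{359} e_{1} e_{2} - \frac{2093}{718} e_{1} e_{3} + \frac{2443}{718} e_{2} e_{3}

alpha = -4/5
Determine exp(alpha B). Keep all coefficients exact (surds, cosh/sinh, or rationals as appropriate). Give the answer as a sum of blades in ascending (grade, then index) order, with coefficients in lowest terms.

B^2 term by term: the squares give (\frac{630}{359})^2*(e_{1} e_{2})^2 + (-\frac{2093}{718})^2*(e_{1} e_{3})^2 + (\frac{2443}{718})^2*(e_{2} e_{3})^2 = \frac{396900}{128881}*(+1) + \frac{4380649}{515524}*(+1) + \frac{5968249}{515524}*(-1) = 0 (each basis 2-blade squares to minus the product of its generators' squares); cross terms between blades sharing an index anticommute and cancel. So B^2 = 0.
B^2 = 0, so the series truncates immediately: exp(alpha B) = 1 + alpha B (parabolic case).
Answer: 1 - \frac{504}{359} e_{1} e_{2} + \frac{4186}{1795} e_{1} e_{3} - \frac{4886}{1795} e_{2} e_{3}


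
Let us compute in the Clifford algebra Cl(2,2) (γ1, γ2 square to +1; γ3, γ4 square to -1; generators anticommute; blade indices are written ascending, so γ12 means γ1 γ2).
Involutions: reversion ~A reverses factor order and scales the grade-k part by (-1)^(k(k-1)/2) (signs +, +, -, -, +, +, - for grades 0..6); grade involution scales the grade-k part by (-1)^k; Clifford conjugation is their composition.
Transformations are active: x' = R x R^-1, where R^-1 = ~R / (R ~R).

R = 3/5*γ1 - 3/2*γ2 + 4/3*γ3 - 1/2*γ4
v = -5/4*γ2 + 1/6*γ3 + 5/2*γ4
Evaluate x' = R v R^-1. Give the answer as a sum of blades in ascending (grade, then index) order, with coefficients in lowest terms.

~R = 3/5*γ1 - 3/2*γ2 + 4/3*γ3 - 1/2*γ4, and R ~R = 131/225, so R^-1 = ~R / (131/225).
R v = 209/72 - 3/4*γ12 + 1/10*γ13 + 3/2*γ14 + 17/12*γ23 - 35/8*γ24 + 41/12*γ34
Answer: 3135/524*γ1 - 14365/1048*γ2 + 10319/786*γ3 - 7845/1048*γ4


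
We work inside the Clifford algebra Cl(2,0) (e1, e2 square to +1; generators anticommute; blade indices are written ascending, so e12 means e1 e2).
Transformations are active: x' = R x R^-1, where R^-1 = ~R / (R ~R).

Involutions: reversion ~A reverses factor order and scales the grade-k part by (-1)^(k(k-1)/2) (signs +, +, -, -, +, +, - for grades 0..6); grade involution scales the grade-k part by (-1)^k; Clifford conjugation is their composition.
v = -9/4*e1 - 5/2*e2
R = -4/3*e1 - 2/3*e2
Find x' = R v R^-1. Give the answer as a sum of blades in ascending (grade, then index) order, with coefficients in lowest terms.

~R = -4/3*e1 - 2/3*e2, and R ~R = 20/9, so R^-1 = ~R / (20/9).
R v = 14/3 + 11/6*e12
Answer: -67/20*e1 - 3/10*e2


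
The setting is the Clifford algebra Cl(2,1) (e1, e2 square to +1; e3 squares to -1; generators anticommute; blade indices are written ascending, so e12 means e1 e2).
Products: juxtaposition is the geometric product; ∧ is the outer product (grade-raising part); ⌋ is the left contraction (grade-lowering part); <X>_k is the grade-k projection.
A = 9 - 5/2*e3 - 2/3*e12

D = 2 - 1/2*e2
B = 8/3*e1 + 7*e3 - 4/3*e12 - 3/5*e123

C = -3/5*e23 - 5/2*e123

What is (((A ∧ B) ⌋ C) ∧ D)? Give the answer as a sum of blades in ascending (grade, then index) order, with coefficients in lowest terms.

step 1: 24*e1 + 63*e3 - 12*e12 + 20/3*e13 - 101/15*e123
step 2: 101/6 - 317/15*e2 - 30*e3 + 315/2*e12 - 60*e23
step 3: 101/3 - 3041/60*e2 - 60*e3 + 315*e12 - 135*e23
Answer: 101/3 - 3041/60*e2 - 60*e3 + 315*e12 - 135*e23


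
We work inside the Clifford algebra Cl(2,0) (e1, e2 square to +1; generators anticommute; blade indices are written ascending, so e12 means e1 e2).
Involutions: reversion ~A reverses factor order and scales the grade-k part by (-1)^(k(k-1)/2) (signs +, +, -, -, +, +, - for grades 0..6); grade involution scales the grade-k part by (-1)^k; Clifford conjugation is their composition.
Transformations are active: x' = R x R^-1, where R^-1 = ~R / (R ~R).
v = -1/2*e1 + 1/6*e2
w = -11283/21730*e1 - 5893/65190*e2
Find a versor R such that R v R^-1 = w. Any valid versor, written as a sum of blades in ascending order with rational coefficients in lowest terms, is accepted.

Since q(v) = q(w) = 5/18, the sum R = v + w = -11074/10865*e1 + 2486/32595*e2 does the job whenever invertible.
Answer: -11074/10865*e1 + 2486/32595*e2


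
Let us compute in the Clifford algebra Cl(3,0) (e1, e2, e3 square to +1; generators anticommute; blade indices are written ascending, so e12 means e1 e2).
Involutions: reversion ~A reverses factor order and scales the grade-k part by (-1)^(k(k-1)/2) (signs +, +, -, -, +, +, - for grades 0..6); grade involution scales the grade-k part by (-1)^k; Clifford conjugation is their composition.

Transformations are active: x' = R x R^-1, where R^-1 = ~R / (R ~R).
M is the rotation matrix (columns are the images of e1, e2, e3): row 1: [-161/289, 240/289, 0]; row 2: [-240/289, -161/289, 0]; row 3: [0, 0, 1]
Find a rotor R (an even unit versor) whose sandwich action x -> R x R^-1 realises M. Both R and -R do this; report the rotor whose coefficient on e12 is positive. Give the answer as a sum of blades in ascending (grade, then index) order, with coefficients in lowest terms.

Method: write R = a + b12*e12 + b13*e13 + b23*e23 with a^2 + b12^2 + b13^2 + b23^2 = 1 (so R^-1 = ~R). Expanding the columns R e_j ~R gives tr M = 4a^2 - 1 and, from the antisymmetric part, M21 - M12 = -4a*b12, M13 - M31 = 4a*b13, M32 - M23 = -4a*b23.
Here tr M = -33/289, so a^2 = (1 + tr M)/4 = 64/289 and a = ±8/17. Taking a = 8/17: M21 - M12 = -480/289, M13 - M31 = 0, M32 - M23 = 0, giving b12 = 15/17, b13 = 0, b23 = 0, i.e. R = 8/17 + 15/17*e12.
Its e12 coefficient is already positive.
Answer: 8/17 + 15/17*e12. Key observation: the double cover Spin(3) -> SO(3) sends R and -R to the same matrix (trace -33/289 here), so the stated sign of the e12 coefficient is what selects one sheet.


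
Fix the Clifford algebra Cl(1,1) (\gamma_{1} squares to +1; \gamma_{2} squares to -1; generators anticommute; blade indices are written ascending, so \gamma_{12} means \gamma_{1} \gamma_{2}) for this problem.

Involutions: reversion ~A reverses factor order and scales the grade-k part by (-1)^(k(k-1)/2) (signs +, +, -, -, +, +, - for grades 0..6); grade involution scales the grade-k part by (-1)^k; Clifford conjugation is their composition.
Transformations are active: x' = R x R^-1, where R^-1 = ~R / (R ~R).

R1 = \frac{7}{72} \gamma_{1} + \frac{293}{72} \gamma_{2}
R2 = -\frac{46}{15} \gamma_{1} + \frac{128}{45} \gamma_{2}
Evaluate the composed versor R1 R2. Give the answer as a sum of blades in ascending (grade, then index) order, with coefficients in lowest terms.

Distribute over the terms of R1 (each basis-blade product reordered to ascending indices, repeated generators contracted through their squares):
(\frac{7}{72} \gamma_{1}) R2 = -\frac{161}{540} + \frac{112}{405} \gamma_{12}
(\frac{293}{72} \gamma_{2}) R2 = -\frac{4688}{405} + \frac{6739}{540} \gamma_{12}
Summing the partial products and collecting blades:
Answer: -\frac{3847}{324} + \frac{4133}{324} \gamma_{12}


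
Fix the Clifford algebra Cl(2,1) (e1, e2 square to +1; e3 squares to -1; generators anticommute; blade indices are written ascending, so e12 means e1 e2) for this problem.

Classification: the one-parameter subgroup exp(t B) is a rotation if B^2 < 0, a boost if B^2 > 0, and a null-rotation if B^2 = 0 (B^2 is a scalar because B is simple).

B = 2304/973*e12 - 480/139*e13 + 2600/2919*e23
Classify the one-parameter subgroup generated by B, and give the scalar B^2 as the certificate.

B^2 term by term: the squares give (2304/973)^2*(e12)^2 + (-480/139)^2*(e13)^2 + (2600/2919)^2*(e23)^2 = 5308416/946729*(-1) + 230400/19321*(+1) + 6760000/8520561*(+1) = 64/9 (each basis 2-blade squares to minus the product of its generators' squares); cross terms between blades sharing an index anticommute and cancel. So B^2 = 64/9.
Answer: boost, certificate B^2 = 64/9. Certificate logic: 64/9 is a conjugation-invariant scalar, so its sign fixes rotation versus boost versus null-rotation outright.


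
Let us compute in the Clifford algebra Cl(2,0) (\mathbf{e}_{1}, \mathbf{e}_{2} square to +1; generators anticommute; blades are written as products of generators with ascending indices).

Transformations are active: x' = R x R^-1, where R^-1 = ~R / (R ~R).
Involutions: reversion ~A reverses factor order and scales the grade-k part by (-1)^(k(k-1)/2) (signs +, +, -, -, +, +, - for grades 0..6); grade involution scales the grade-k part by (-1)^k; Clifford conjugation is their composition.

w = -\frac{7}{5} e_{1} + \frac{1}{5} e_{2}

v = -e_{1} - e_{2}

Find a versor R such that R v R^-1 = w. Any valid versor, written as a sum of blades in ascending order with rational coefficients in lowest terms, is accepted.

Key observation: q(v) = q(w) = 2 (sandwiches preserve the norm), so R = v + w = -\frac{12}{5} e_{1} - \frac{4}{5} e_{2} works whenever it is invertible — the component of v along it is kept and (v - w)/2 reverses, sending v to w.
Answer: -\frac{12}{5} e_{1} - \frac{4}{5} e_{2}


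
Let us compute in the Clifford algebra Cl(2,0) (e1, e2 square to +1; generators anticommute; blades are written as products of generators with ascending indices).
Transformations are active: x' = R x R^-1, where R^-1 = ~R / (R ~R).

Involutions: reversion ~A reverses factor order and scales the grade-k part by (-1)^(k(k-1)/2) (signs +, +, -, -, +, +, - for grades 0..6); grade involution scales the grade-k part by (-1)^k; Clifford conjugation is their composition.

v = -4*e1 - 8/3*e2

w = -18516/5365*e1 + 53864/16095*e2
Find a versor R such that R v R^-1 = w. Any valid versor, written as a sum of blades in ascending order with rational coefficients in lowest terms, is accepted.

Sketch: the shared square 208/9 makes R = v + w = -39976/5365*e1 + 3648/5365*e2 the natural versor; its sandwich fixes that direction, negates (v - w)/2, and sends v to w.
Answer: -39976/5365*e1 + 3648/5365*e2


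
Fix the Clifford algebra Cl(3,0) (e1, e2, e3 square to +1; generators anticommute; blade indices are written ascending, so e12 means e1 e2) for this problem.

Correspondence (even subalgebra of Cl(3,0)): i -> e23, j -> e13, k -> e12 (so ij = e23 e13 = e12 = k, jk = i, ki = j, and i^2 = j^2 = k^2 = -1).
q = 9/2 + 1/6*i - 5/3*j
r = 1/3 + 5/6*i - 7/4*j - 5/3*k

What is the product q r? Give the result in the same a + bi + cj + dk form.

In blades: q = 9/2 - 5/3*e13 + 1/6*e23, r = 1/3 - 5/3*e12 - 7/4*e13 + 5/6*e23.
Distribute q over r term by term (generator squares from the signature, products reordered to ascending indices): (9/2)*r = 3/2 - 15/2*e12 - 63/8*e13 + 15/4*e23; (-5/3*e13)*r = -35/12 + 25/18*e12 - 5/9*e13 + 25/9*e23; (1/6*e23)*r = -5/36 - 7/24*e12 + 5/18*e13 + 1/18*e23.
Sum: -14/9 - 461/72*e12 - 587/72*e13 + 79/12*e23; translating back through the correspondence:
Answer: -14/9 + 79/12*i - 587/72*j - 461/72*k


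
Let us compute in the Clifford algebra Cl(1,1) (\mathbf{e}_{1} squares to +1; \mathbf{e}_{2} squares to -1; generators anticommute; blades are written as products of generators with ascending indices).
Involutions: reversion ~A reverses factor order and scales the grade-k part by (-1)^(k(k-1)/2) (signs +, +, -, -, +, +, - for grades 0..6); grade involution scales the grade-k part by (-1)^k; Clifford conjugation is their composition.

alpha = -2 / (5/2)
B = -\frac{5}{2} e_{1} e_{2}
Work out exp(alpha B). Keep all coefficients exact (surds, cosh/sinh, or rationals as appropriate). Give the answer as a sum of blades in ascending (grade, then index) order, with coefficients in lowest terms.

B^2 = (-\frac{5}{2})^2*(e_{1} e_{2})^2 = \frac{25}{4}*(+1) = \frac{25}{4} (a basis 2-blade squares to minus the product of its generators' squares).
B^2 = \frac{25}{4} — a positive square means the series sums to a boost: l = \frac{5}{2}, alpha*l = -2, so exp(alpha B) = cosh(-2) + (sinh(-2)/(\frac{5}{2}))*B = \cosh{\left(2 \right)} + (- \frac{2 \sinh{\left(2 \right)}}{5})*B.
Answer: \cosh{\left(2 \right)} + \sinh{\left(2 \right)} e_{1} e_{2}


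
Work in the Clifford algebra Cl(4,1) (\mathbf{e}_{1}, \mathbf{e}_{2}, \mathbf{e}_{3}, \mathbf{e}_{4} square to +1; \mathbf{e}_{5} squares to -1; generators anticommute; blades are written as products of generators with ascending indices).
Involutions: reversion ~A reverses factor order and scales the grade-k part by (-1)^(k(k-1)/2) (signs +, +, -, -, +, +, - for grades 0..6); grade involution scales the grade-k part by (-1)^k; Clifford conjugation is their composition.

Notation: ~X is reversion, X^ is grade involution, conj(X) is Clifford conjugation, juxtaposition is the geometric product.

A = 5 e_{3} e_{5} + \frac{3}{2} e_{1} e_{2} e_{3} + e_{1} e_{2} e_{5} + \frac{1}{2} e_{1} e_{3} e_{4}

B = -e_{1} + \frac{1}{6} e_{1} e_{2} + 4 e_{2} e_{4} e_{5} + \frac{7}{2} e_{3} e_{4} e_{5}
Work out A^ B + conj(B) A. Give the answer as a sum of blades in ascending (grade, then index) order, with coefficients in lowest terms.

first term: \frac{1}{4} e_{3} - \frac{35}{2} e_{4} + \frac{1}{6} e_{5} + 4 e_{1} e_{4} + \frac{7}{4} e_{1} e_{5} + \frac{3}{2} e_{2} e_{3} + e_{2} e_{5} + \frac{1}{2} e_{3} e_{4} - 5 e_{1} e_{3} e_{5} + \frac{239}{12} e_{2} e_{3} e_{4} + \frac{7}{2} e_{1} e_{2} e_{3} e_{4} - \frac{7}{6} e_{1} e_{2} e_{3} e_{5} - \frac{21}{4} e_{1} e_{2} e_{4} e_{5} + 6 e_{1} e_{3} e_{4} e_{5}
second term: \frac{1}{4} e_{3} - \frac{35}{2} e_{4} + \frac{1}{6} e_{5} + 4 e_{1} e_{4} + \frac{7}{4} e_{1} e_{5} + \frac{3}{2} e_{2} e_{3} + e_{2} e_{5} + \frac{1}{2} e_{3} e_{4} + 5 e_{1} e_{3} e_{5} - \frac{239}{12} e_{2} e_{3} e_{4} - \frac{7}{2} e_{1} e_{2} e_{3} e_{4} + \frac{7}{6} e_{1} e_{2} e_{3} e_{5} + \frac{21}{4} e_{1} e_{2} e_{4} e_{5} - 6 e_{1} e_{3} e_{4} e_{5}
Answer: \frac{1}{2} e_{3} - 35 e_{4} + \frac{1}{3} e_{5} + 8 e_{1} e_{4} + \frac{7}{2} e_{1} e_{5} + 3 e_{2} e_{3} + 2 e_{2} e_{5} + e_{3} e_{4}


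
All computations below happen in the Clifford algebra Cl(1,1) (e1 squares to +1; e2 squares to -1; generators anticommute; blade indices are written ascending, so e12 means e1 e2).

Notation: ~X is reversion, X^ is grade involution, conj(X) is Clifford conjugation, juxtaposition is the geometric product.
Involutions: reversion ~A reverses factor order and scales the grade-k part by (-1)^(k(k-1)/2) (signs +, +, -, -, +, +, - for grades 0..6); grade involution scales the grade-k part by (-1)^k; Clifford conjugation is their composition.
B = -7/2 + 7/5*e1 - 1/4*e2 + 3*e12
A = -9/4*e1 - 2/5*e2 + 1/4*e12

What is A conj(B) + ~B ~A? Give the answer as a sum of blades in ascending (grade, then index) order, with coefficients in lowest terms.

first term: 5/2 + 721/80*e1 + 17/2*e2 - 799/400*e12
second term: -5/2 + 539/80*e1 - 57/10*e2 - 99/400*e12
Answer: 63/4*e1 + 14/5*e2 - 449/200*e12


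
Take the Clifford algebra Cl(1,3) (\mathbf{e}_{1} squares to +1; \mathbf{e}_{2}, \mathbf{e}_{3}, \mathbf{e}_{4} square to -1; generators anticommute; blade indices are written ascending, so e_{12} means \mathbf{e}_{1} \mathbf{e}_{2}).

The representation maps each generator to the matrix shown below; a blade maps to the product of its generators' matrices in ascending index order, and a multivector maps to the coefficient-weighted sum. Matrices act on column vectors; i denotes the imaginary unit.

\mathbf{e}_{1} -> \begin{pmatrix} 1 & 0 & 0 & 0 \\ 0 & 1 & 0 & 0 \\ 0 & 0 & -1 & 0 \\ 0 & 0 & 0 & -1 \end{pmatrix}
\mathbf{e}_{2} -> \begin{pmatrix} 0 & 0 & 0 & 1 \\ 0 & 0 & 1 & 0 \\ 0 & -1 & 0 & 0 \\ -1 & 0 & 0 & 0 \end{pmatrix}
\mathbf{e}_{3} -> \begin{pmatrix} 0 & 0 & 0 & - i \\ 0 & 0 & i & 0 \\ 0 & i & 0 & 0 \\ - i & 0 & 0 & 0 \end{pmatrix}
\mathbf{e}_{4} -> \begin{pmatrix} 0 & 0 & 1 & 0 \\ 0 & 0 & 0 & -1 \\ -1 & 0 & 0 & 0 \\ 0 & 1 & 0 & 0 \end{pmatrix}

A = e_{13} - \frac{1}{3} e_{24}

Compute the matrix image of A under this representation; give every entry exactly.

Bivector images (products of the table entries): rho(e_{13}) = rho(\mathbf{e}_{1})rho(\mathbf{e}_{3}) = \begin{pmatrix} 0 & 0 & 0 & - i \\ 0 & 0 & i & 0 \\ 0 & - i & 0 & 0 \\ i & 0 & 0 & 0 \end{pmatrix}; rho(e_{24}) = rho(\mathbf{e}_{2})rho(\mathbf{e}_{4}) = \begin{pmatrix} 0 & 1 & 0 & 0 \\ -1 & 0 & 0 & 0 \\ 0 & 0 & 0 & 1 \\ 0 & 0 & -1 & 0 \end{pmatrix}.
M = (1)*rho(e_{13}) + (-\frac{1}{3})*rho(e_{24}), summed entrywise:
Answer: \begin{pmatrix} 0 & - \frac{1}{3} & 0 & - i \\ \frac{1}{3} & 0 & i & 0 \\ 0 & - i & 0 & - \frac{1}{3} \\ i & 0 & \frac{1}{3} & 0 \end{pmatrix}
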